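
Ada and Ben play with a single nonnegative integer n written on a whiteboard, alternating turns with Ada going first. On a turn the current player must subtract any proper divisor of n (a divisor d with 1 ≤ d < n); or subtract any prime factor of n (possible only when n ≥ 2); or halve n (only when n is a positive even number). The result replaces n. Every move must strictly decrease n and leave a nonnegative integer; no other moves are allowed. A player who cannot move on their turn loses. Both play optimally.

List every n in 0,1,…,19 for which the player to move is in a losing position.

Positions with no move are L. A position that does have a move is losing for the player to move precisely when every available move leads to a winning position for the opponent. Fill in the labels:
n=0: no move → L
n=1: no move → L
n=2: W (go to 0, an L position)
n=3: W (go to 0, an L position)
n=4: L (options 2(W), 3(W) are all W)
n=5: W (go to 0, an L position)
n=6: W (go to 4, an L position)
n=7: W (go to 0, an L position)
n=8: W (go to 4, an L position)
n=9: L (options 6(W), 8(W) are all W)
n=10: W (go to 9, an L position)
n=11: W (go to 0, an L position)
n=12: W (go to 9, an L position)
n=13: W (go to 0, an L position)
n=14: L (options 7(W), 12(W), 13(W) are all W)
n=15: W (go to 14, an L position)
n=16: W (go to 14, an L position)
n=17: W (go to 0, an L position)
n=18: W (go to 9, an L position)
n=19: W (go to 0, an L position)
Reading off the rows marked L gives the requested list; there are 5 such values of n.

0, 1, 4, 9, 14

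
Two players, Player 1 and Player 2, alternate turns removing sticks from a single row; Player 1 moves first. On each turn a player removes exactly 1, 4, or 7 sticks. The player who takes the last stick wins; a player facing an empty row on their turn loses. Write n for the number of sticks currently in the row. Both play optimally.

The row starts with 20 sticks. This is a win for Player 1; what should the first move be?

Work bottom-up. With no move the player to move loses. Otherwise the position is W if at least one move leads to an L position for the opponent, and L if every move leads to a W.
n=0: no move → L
n=1: reaches L-position 0 → W
n=2: only reaches 1(W), which is W → L
n=3: reaches L-position 2 → W
n=4: reaches L-position 0 → W
n=5: only reaches 4(W), 1(W), all W → L
n=6: reaches L-position 5 → W
n=7: reaches L-position 0 → W
n=8: only reaches 7(W), 4(W), 1(W), all W → L
n=9: reaches L-position 8 → W
n=10: only reaches 9(W), 6(W), 3(W), all W → L
n=11: reaches L-position 10 → W
n=12: reaches L-position 8 → W
n=13: only reaches 12(W), 9(W), 6(W), all W → L
n=14: reaches L-position 13 → W
n=15: reaches L-position 8 → W
n=16: only reaches 15(W), 12(W), 9(W), all W → L
n=17: reaches L-position 16 → W
n=18: only reaches 17(W), 14(W), 11(W), all W → L
n=19: reaches L-position 18 → W
n=20: reaches L-position 16 → W
From 20, the L positions reachable in one move are: 16, 13. Any move reaching one of these is winning.

Remove 4, leaving 16.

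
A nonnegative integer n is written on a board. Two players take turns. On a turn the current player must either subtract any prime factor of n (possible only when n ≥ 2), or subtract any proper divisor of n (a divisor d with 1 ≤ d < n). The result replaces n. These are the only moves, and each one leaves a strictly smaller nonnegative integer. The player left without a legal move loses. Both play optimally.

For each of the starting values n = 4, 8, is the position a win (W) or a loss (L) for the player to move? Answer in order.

4: L, 8: W

Use the standard recursion: the mover loses at a terminal position; elsewhere, the mover wins exactly when some move hands the opponent an L position.
n=0: no move → L
n=1: no move → L
n=2: W (go to 0, an L position)
n=3: W (go to 0, an L position)
n=4: L (options 2(W), 3(W) are all W)
n=5: W (go to 0, an L position)
n=6: W (go to 4, an L position)
n=7: W (go to 0, an L position)
n=8: W (go to 4, an L position)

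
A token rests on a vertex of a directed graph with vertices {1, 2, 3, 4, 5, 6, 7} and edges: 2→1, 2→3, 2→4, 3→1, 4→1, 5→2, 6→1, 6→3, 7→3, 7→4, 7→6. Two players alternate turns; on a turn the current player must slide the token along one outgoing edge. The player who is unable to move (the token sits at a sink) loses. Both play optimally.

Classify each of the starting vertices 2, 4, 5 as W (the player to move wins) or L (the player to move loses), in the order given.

2: W, 4: W, 5: L

Classify positions by backward induction: terminal positions (no move available) are L. From any other position, the mover wins iff some move reaches an L.
Every edge goes from a vertex to one that appears earlier in the order 1, 4, 3, 2, 6, 7, 5, so processing vertices in that order labels each vertex after all of its successors.
1: no outgoing edge → L
4: reaches L-position 1 → W
3: reaches L-position 1 → W
2: reaches L-position 1 → W
6: reaches L-position 1 → W
7: only reaches 6(W), 3(W), 4(W), all W → L
5: only reaches 2(W), which is W → L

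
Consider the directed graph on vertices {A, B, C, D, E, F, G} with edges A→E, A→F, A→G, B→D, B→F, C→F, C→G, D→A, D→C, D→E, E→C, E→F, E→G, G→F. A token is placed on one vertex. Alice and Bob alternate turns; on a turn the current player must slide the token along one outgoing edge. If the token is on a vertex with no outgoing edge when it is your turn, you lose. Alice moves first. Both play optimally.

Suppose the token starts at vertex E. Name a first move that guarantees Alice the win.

Move to F.

Classify positions by backward induction: terminal positions (no move available) are L. From any other position, the mover wins iff some move reaches an L.
Every edge goes from a vertex to one that appears earlier in the order F, G, C, E, A, D, B, so processing vertices in that order labels each vertex after all of its successors.
F: no outgoing edge → L
G: reaches L-position F → W
C: reaches L-position F → W
E: reaches L-position F → W
A: reaches L-position F → W
D: only reaches A(W), E(W), C(W), all W → L
B: reaches L-position D → W
From E, the L positions reachable in one move are: F.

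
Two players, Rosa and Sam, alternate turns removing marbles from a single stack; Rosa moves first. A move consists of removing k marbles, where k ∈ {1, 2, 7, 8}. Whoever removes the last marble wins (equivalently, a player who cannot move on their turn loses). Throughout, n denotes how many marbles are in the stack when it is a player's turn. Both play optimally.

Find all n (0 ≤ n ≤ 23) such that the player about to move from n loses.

Build the W/L table. Terminal = L. A non-terminal position is W if it has a move to some L; otherwise it is L.
n=0: no move → L
n=1: reaches L-position 0 → W
n=2: reaches L-position 0 → W
n=3: only reaches 2(W), 1(W), all W → L
n=4: reaches L-position 3 → W
n=5: reaches L-position 3 → W
n=6: only reaches 5(W), 4(W), all W → L
n=7: reaches L-position 6 → W
n=8: reaches L-position 6 → W
n=9: only reaches 8(W), 7(W), 2(W), 1(W), all W → L
n=10: reaches L-position 9 → W
n=11: reaches L-position 9 → W
n=12: only reaches 11(W), 10(W), 5(W), 4(W), all W → L
n=13: reaches L-position 12 → W
n=14: reaches L-position 12 → W
n=15: only reaches 14(W), 13(W), 8(W), 7(W), all W → L
n=16: reaches L-position 15 → W
n=17: reaches L-position 15 → W
n=18: only reaches 17(W), 16(W), 11(W), 10(W), all W → L
n=19: reaches L-position 18 → W
n=20: reaches L-position 18 → W
n=21: only reaches 20(W), 19(W), 14(W), 13(W), all W → L
n=22: reaches L-position 21 → W
n=23: reaches L-position 21 → W
The losing starting values of n are exactly the entries labelled L in this table (8 of them).

0, 3, 6, 9, 12, 15, 18, 21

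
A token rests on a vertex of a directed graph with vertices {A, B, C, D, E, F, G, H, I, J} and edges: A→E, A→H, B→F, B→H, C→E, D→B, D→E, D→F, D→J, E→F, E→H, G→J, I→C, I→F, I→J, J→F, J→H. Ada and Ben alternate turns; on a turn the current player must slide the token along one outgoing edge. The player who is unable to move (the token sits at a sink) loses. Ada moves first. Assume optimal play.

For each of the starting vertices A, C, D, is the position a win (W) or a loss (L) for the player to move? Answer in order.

A: W, C: L, D: W

Compute win/loss labels from the base case upward. A position with no move is L. Any other position is W if it can reach an L in one move, else L.
Every edge goes from a vertex to one that appears earlier in the order H, F, B, E, J, D, A, C, I, G, so processing vertices in that order labels each vertex after all of its successors.
H: no outgoing edge → L
F: no outgoing edge → L
B: →F(L), so W
E: →F(L), so W
J: →F(L), so W
D: →F(L), so W
A: →H(L), so W
C: →E(W) only, which is W, so L
I: →C(L), so W
G: →J(W) only, which is W, so L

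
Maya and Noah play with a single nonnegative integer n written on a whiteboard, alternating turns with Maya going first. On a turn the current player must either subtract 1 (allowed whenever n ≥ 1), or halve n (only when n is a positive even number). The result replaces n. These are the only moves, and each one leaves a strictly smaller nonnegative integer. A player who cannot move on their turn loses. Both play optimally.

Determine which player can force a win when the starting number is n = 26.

Maya wins.

Positions with no move are L. A position that does have a move is losing for the player to move precisely when every available move leads to a winning position for the opponent. Fill in the labels:
n=0: no move → L
n=1: W (go to 0, an L position)
n=2: L (sole option 1(W) is W)
n=3: W (go to 2, an L position)
n=4: W (go to 2, an L position)
n=5: L (sole option 4(W) is W)
n=6: W (go to 5, an L position)
n=7: L (sole option 6(W) is W)
n=8: W (go to 7, an L position)
n=9: L (sole option 8(W) is W)
n=10: W (go to 5, an L position)
n=11: L (sole option 10(W) is W)
n=12: W (go to 11, an L position)
n=13: L (sole option 12(W) is W)
n=14: W (go to 7, an L position)
n=15: L (sole option 14(W) is W)
n=16: W (go to 15, an L position)
n=17: L (sole option 16(W) is W)
n=18: W (go to 9, an L position)
n=19: L (sole option 18(W) is W)
n=20: W (go to 19, an L position)
n=21: L (sole option 20(W) is W)
n=22: W (go to 11, an L position)
n=23: L (sole option 22(W) is W)
n=24: W (go to 23, an L position)
n=25: L (sole option 24(W) is W)
n=26: W (go to 13, an L position)
The starting position 26 is W: Maya should move to 13, handing over an L position.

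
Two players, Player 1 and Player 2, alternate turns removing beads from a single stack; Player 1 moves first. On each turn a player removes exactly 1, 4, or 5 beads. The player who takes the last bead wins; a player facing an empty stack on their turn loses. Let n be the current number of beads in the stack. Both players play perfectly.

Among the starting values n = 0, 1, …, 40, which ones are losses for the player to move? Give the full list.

Label each position W (a win for the player to move) or L (a loss). A position with no legal move is L; any other position is W exactly when some move reaches an L, and L when every move reaches a W.
n=0: no move → L
n=1: W (go to 0, an L position)
n=2: L (sole option 1(W) is W)
n=3: W (go to 2, an L position)
n=4: W (go to 0, an L position)
n=5: W (go to 0, an L position)
n=6: W (go to 2, an L position)
n=7: W (go to 2, an L position)
n=8: L (options 7(W), 4(W), 3(W) are all W)
n=9: W (go to 8, an L position)
n=10: L (options 9(W), 6(W), 5(W) are all W)
n=11: W (go to 10, an L position)
n=12: W (go to 8, an L position)
n=13: W (go to 8, an L position)
n=14: W (go to 10, an L position)
n=15: W (go to 10, an L position)
n=16: L (options 15(W), 12(W), 11(W) are all W)
n=17: W (go to 16, an L position)
n=18: L (options 17(W), 14(W), 13(W) are all W)
n=19: W (go to 18, an L position)
n=20: W (go to 16, an L position)
n=21: W (go to 16, an L position)
n=22: W (go to 18, an L position)
n=23: W (go to 18, an L position)
n=24: L (options 23(W), 20(W), 19(W) are all W)
n=25: W (go to 24, an L position)
n=26: L (options 25(W), 22(W), 21(W) are all W)
n=27: W (go to 26, an L position)
n=28: W (go to 24, an L position)
n=29: W (go to 24, an L position)
n=30: W (go to 26, an L position)
n=31: W (go to 26, an L position)
n=32: L (options 31(W), 28(W), 27(W) are all W)
n=33: W (go to 32, an L position)
n=34: L (options 33(W), 30(W), 29(W) are all W)
n=35: W (go to 34, an L position)
n=36: W (go to 32, an L position)
n=37: W (go to 32, an L position)
n=38: W (go to 34, an L position)
n=39: W (go to 34, an L position)
n=40: L (options 39(W), 36(W), 35(W) are all W)
The losing starting values of n are exactly the entries labelled L in this table (11 of them).

0, 2, 8, 10, 16, 18, 24, 26, 32, 34, 40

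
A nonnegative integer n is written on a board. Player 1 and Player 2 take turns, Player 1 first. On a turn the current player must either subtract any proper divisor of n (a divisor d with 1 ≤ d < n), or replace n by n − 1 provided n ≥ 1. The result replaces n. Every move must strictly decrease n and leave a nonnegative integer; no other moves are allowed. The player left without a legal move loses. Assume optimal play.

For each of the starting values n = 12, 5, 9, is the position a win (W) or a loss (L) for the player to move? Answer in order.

Compute win/loss labels from the base case upward. A position with no move is L. Any other position is W if it can reach an L in one move, else L.
n=0: no move → L
n=1: reaches L-position 0 → W
n=2: only reaches 1(W), which is W → L
n=3: reaches L-position 2 → W
n=4: reaches L-position 2 → W
n=5: only reaches 4(W), which is W → L
n=6: reaches L-position 5 → W
n=7: only reaches 6(W), which is W → L
n=8: reaches L-position 7 → W
n=9: only reaches 6(W), 8(W), all W → L
n=10: reaches L-position 5 → W
n=11: only reaches 10(W), which is W → L
n=12: reaches L-position 9 → W

12: W, 5: L, 9: L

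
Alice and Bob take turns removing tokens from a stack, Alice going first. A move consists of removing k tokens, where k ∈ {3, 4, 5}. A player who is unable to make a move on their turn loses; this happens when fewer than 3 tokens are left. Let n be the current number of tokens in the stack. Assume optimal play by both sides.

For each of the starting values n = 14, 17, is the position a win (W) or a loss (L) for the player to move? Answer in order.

14: W, 17: L

Build the W/L table. Terminal = L. A non-terminal position is W if it has a move to some L; otherwise it is L.
n=0: no move → L
n=1: no move → L
n=2: no move → L
n=3: W (go to 0, an L position)
n=4: W (go to 1, an L position)
n=5: W (go to 2, an L position)
n=6: W (go to 2, an L position)
n=7: W (go to 2, an L position)
n=8: L (options 5(W), 4(W), 3(W) are all W)
n=9: L (options 6(W), 5(W), 4(W) are all W)
n=10: L (options 7(W), 6(W), 5(W) are all W)
n=11: W (go to 8, an L position)
n=12: W (go to 9, an L position)
n=13: W (go to 10, an L position)
n=14: W (go to 10, an L position)
n=15: W (go to 10, an L position)
n=16: L (options 13(W), 12(W), 11(W) are all W)
n=17: L (options 14(W), 13(W), 12(W) are all W)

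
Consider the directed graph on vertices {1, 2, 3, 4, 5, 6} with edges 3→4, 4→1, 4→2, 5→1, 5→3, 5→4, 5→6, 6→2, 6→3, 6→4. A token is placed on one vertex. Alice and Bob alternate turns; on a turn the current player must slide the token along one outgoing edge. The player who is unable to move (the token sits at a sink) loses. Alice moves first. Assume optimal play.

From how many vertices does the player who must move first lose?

Build the W/L table. Terminal = L. A non-terminal position is W if it has a move to some L; otherwise it is L.
Every edge goes from a vertex to one that appears earlier in the order 1, 2, 4, 3, 6, 5, so processing vertices in that order labels each vertex after all of its successors.
1: no outgoing edge → L
2: no outgoing edge → L
4: W (go to 2, an L position)
3: L (sole option 4(W) is W)
6: W (go to 3, an L position)
5: W (go to 3, an L position)
The L vertices are 1, 2, 3; that is 3 in all.

3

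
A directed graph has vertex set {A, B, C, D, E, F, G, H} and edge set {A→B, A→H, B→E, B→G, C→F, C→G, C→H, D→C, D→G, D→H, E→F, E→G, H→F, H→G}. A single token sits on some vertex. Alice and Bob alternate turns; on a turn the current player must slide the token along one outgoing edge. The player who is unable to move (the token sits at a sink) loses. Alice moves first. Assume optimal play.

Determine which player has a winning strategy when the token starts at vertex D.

Build the W/L table. Terminal = L. A non-terminal position is W if it has a move to some L; otherwise it is L.
Every edge goes from a vertex to one that appears earlier in the order G, F, H, C, E, B, A, D, so processing vertices in that order labels each vertex after all of its successors.
G: no outgoing edge → L
F: no outgoing edge → L
H: →F(L), so W
C: →F(L), so W
E: →F(L), so W
B: →G(L), so W
A: →B(W), H(W) — all W, so L
D: →G(L), so W
The starting position D is W: Alice should move to G, handing over an L position.

Alice wins.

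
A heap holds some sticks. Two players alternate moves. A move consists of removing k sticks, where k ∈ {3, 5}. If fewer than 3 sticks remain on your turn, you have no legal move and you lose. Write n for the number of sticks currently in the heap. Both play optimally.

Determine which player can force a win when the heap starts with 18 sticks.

Work bottom-up. With no move the player to move loses. Otherwise the position is W if at least one move leads to an L position for the opponent, and L if every move leads to a W.
n=0: no move → L
n=1: no move → L
n=2: no move → L
n=3: can move to 0, which is L ⇒ W
n=4: can move to 1, which is L ⇒ W
n=5: can move to 2, which is L ⇒ W
n=6: can move to 1, which is L ⇒ W
n=7: can move to 2, which is L ⇒ W
n=8: moves to 5(W), 3(W); every one is W ⇒ L
n=9: moves to 6(W), 4(W); every one is W ⇒ L
n=10: moves to 7(W), 5(W); every one is W ⇒ L
n=11: can move to 8, which is L ⇒ W
n=12: can move to 9, which is L ⇒ W
n=13: can move to 10, which is L ⇒ W
n=14: can move to 9, which is L ⇒ W
n=15: can move to 10, which is L ⇒ W
n=16: moves to 13(W), 11(W); every one is W ⇒ L
n=17: moves to 14(W), 12(W); every one is W ⇒ L
n=18: moves to 15(W), 13(W); every one is W ⇒ L
Every move from 18 reaches a W position, so the mover loses.

The second player wins.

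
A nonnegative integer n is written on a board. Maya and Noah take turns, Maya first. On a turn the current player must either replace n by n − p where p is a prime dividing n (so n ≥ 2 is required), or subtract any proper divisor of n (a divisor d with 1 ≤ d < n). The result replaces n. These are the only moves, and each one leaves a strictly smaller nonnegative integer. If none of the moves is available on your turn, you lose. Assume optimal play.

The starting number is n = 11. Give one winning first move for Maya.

Move to 0.

Build the W/L table. Terminal = L. A non-terminal position is W if it has a move to some L; otherwise it is L.
n=0: no move → L
n=1: no move → L
n=2: can move to 0, which is L ⇒ W
n=3: can move to 0, which is L ⇒ W
n=4: moves to 2(W), 3(W); every one is W ⇒ L
n=5: can move to 0, which is L ⇒ W
n=6: can move to 4, which is L ⇒ W
n=7: can move to 0, which is L ⇒ W
n=8: can move to 4, which is L ⇒ W
n=9: moves to 6(W), 8(W); every one is W ⇒ L
n=10: can move to 9, which is L ⇒ W
n=11: can move to 0, which is L ⇒ W
From 11, the L positions reachable in one move are: 0.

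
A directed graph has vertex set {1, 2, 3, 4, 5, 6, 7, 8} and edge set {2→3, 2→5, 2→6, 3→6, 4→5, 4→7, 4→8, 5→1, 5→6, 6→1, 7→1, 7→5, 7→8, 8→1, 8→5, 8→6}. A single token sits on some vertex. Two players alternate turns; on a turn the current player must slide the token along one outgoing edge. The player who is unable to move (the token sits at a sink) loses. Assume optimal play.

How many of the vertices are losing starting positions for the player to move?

3

Use the standard recursion: the mover loses at a terminal position; elsewhere, the mover wins exactly when some move hands the opponent an L position.
Every edge goes from a vertex to one that appears earlier in the order 1, 6, 5, 8, 7, 4, 3, 2, so processing vertices in that order labels each vertex after all of its successors.
1: no outgoing edge → L
6: can move to 1, which is L ⇒ W
5: can move to 1, which is L ⇒ W
8: can move to 1, which is L ⇒ W
7: can move to 1, which is L ⇒ W
4: moves to 7(W), 8(W), 5(W); every one is W ⇒ L
3: the only move is to 6(W), a W ⇒ L
2: can move to 3, which is L ⇒ W
The L vertices are 1, 3, 4; that is 3 in all.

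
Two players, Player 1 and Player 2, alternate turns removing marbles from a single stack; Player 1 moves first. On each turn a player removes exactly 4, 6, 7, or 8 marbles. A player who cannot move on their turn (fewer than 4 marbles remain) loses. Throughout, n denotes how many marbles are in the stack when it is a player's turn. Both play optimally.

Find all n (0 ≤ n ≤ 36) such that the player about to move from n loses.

Build the W/L table. Terminal = L. A non-terminal position is W if it has a move to some L; otherwise it is L.
n=0: no move → L
n=1: no move → L
n=2: no move → L
n=3: no move → L
n=4: reaches L-position 0 → W
n=5: reaches L-position 1 → W
n=6: reaches L-position 2 → W
n=7: reaches L-position 3 → W
n=8: reaches L-position 2 → W
n=9: reaches L-position 3 → W
n=10: reaches L-position 3 → W
n=11: reaches L-position 3 → W
n=12: only reaches 8(W), 6(W), 5(W), 4(W), all W → L
n=13: only reaches 9(W), 7(W), 6(W), 5(W), all W → L
n=14: only reaches 10(W), 8(W), 7(W), 6(W), all W → L
n=15: only reaches 11(W), 9(W), 8(W), 7(W), all W → L
n=16: reaches L-position 12 → W
n=17: reaches L-position 13 → W
n=18: reaches L-position 14 → W
n=19: reaches L-position 15 → W
n=20: reaches L-position 14 → W
n=21: reaches L-position 15 → W
n=22: reaches L-position 15 → W
n=23: reaches L-position 15 → W
n=24: only reaches 20(W), 18(W), 17(W), 16(W), all W → L
n=25: only reaches 21(W), 19(W), 18(W), 17(W), all W → L
n=26: only reaches 22(W), 20(W), 19(W), 18(W), all W → L
n=27: only reaches 23(W), 21(W), 20(W), 19(W), all W → L
n=28: reaches L-position 24 → W
n=29: reaches L-position 25 → W
n=30: reaches L-position 26 → W
n=31: reaches L-position 27 → W
n=32: reaches L-position 26 → W
n=33: reaches L-position 27 → W
n=34: reaches L-position 27 → W
n=35: reaches L-position 27 → W
n=36: only reaches 32(W), 30(W), 29(W), 28(W), all W → L
The losing starting values of n are exactly the entries labelled L in this table (13 of them).

0, 1, 2, 3, 12, 13, 14, 15, 24, 25, 26, 27, 36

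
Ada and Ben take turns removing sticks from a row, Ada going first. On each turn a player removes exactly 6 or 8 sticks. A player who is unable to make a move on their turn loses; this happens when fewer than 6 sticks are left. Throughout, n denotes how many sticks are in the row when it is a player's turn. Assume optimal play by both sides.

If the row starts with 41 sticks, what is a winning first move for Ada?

Classify positions by backward induction: terminal positions (no move available) are L. From any other position, the mover wins iff some move reaches an L.
n=0: no move → L
n=1: no move → L
n=2: no move → L
n=3: no move → L
n=4: no move → L
n=5: no move → L
n=6: can move to 0, which is L ⇒ W
n=7: can move to 1, which is L ⇒ W
n=8: can move to 2, which is L ⇒ W
n=9: can move to 3, which is L ⇒ W
n=10: can move to 4, which is L ⇒ W
n=11: can move to 5, which is L ⇒ W
n=12: can move to 4, which is L ⇒ W
n=13: can move to 5, which is L ⇒ W
n=14: moves to 8(W), 6(W); every one is W ⇒ L
n=15: moves to 9(W), 7(W); every one is W ⇒ L
n=16: moves to 10(W), 8(W); every one is W ⇒ L
n=17: moves to 11(W), 9(W); every one is W ⇒ L
n=18: moves to 12(W), 10(W); every one is W ⇒ L
n=19: moves to 13(W), 11(W); every one is W ⇒ L
n=20: can move to 14, which is L ⇒ W
n=21: can move to 15, which is L ⇒ W
n=22: can move to 16, which is L ⇒ W
n=23: can move to 17, which is L ⇒ W
n=24: can move to 18, which is L ⇒ W
n=25: can move to 19, which is L ⇒ W
n=26: can move to 18, which is L ⇒ W
n=27: can move to 19, which is L ⇒ W
n=28: moves to 22(W), 20(W); every one is W ⇒ L
n=29: moves to 23(W), 21(W); every one is W ⇒ L
n=30: moves to 24(W), 22(W); every one is W ⇒ L
n=31: moves to 25(W), 23(W); every one is W ⇒ L
n=32: moves to 26(W), 24(W); every one is W ⇒ L
n=33: moves to 27(W), 25(W); every one is W ⇒ L
n=34: can move to 28, which is L ⇒ W
n=35: can move to 29, which is L ⇒ W
n=36: can move to 30, which is L ⇒ W
n=37: can move to 31, which is L ⇒ W
n=38: can move to 32, which is L ⇒ W
n=39: can move to 33, which is L ⇒ W
n=40: can move to 32, which is L ⇒ W
n=41: can move to 33, which is L ⇒ W
From 41, the L positions reachable in one move are: 33.

Remove 8, leaving 33.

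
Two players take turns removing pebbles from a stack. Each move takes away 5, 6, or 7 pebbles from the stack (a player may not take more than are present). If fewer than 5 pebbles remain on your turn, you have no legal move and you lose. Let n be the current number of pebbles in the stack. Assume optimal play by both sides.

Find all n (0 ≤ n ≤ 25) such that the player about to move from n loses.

Build the W/L table. Terminal = L. A non-terminal position is W if it has a move to some L; otherwise it is L.
n=0: no move → L
n=1: no move → L
n=2: no move → L
n=3: no move → L
n=4: no move → L
n=5: reaches L-position 0 → W
n=6: reaches L-position 1 → W
n=7: reaches L-position 2 → W
n=8: reaches L-position 3 → W
n=9: reaches L-position 4 → W
n=10: reaches L-position 4 → W
n=11: reaches L-position 4 → W
n=12: only reaches 7(W), 6(W), 5(W), all W → L
n=13: only reaches 8(W), 7(W), 6(W), all W → L
n=14: only reaches 9(W), 8(W), 7(W), all W → L
n=15: only reaches 10(W), 9(W), 8(W), all W → L
n=16: only reaches 11(W), 10(W), 9(W), all W → L
n=17: reaches L-position 12 → W
n=18: reaches L-position 13 → W
n=19: reaches L-position 14 → W
n=20: reaches L-position 15 → W
n=21: reaches L-position 16 → W
n=22: reaches L-position 16 → W
n=23: reaches L-position 16 → W
n=24: only reaches 19(W), 18(W), 17(W), all W → L
n=25: only reaches 20(W), 19(W), 18(W), all W → L
The losing starting values of n are exactly the entries labelled L in this table (12 of them).

0, 1, 2, 3, 4, 12, 13, 14, 15, 16, 24, 25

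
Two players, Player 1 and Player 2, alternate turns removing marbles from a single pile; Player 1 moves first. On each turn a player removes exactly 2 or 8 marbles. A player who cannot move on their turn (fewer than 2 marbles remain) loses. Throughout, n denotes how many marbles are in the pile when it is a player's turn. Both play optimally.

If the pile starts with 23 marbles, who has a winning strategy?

Player 1 wins.

Classify positions by backward induction: terminal positions (no move available) are L. From any other position, the mover wins iff some move reaches an L.
n=0: no move → L
n=1: no move → L
n=2: →0(L), so W
n=3: →1(L), so W
n=4: →2(W) only, which is W, so L
n=5: →3(W) only, which is W, so L
n=6: →4(L), so W
n=7: →5(L), so W
n=8: →0(L), so W
n=9: →1(L), so W
n=10: →8(W), 2(W) — all W, so L
n=11: →9(W), 3(W) — all W, so L
n=12: →10(L), so W
n=13: →11(L), so W
n=14: →12(W), 6(W) — all W, so L
n=15: →13(W), 7(W) — all W, so L
n=16: →14(L), so W
n=17: →15(L), so W
n=18: →10(L), so W
n=19: →11(L), so W
n=20: →18(W), 12(W) — all W, so L
n=21: →19(W), 13(W) — all W, so L
n=22: →20(L), so W
n=23: →21(L), so W
From 23 Player 1 can remove 2, leaving 21, reaching an L position.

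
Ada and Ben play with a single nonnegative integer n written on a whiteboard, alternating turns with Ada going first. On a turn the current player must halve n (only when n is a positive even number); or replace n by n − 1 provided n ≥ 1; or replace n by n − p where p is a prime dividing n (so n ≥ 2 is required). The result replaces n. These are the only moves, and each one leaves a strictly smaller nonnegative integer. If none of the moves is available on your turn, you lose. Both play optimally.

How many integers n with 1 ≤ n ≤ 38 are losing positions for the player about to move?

Use the standard recursion: the mover loses at a terminal position; elsewhere, the mover wins exactly when some move hands the opponent an L position.
n=0: no move → L
n=1: can move to 0, which is L ⇒ W
n=2: can move to 0, which is L ⇒ W
n=3: can move to 0, which is L ⇒ W
n=4: moves to 2(W), 3(W); every one is W ⇒ L
n=5: can move to 0, which is L ⇒ W
n=6: can move to 4, which is L ⇒ W
n=7: can move to 0, which is L ⇒ W
n=8: can move to 4, which is L ⇒ W
n=9: moves to 6(W), 8(W); every one is W ⇒ L
n=10: can move to 9, which is L ⇒ W
n=11: can move to 0, which is L ⇒ W
n=12: can move to 9, which is L ⇒ W
n=13: can move to 0, which is L ⇒ W
n=14: moves to 7(W), 12(W), 13(W); every one is W ⇒ L
n=15: can move to 14, which is L ⇒ W
n=16: can move to 14, which is L ⇒ W
n=17: can move to 0, which is L ⇒ W
n=18: can move to 9, which is L ⇒ W
n=19: can move to 0, which is L ⇒ W
n=20: moves to 10(W), 15(W), 18(W), 19(W); every one is W ⇒ L
n=21: can move to 14, which is L ⇒ W
n=22: can move to 20, which is L ⇒ W
n=23: can move to 0, which is L ⇒ W
n=24: moves to 12(W), 21(W), 22(W), 23(W); every one is W ⇒ L
n=25: can move to 20, which is L ⇒ W
n=26: can move to 24, which is L ⇒ W
n=27: can move to 24, which is L ⇒ W
n=28: can move to 14, which is L ⇒ W
n=29: can move to 0, which is L ⇒ W
n=30: moves to 15(W), 25(W), 27(W), 28(W), 29(W); every one is W ⇒ L
n=31: can move to 0, which is L ⇒ W
n=32: can move to 30, which is L ⇒ W
n=33: can move to 30, which is L ⇒ W
n=34: moves to 17(W), 32(W), 33(W); every one is W ⇒ L
n=35: can move to 30, which is L ⇒ W
n=36: can move to 34, which is L ⇒ W
n=37: can move to 0, which is L ⇒ W
n=38: moves to 19(W), 36(W), 37(W); every one is W ⇒ L
L entries with 1 ≤ n ≤ 38 (n=0 is outside the asked range and is not counted): n = 4, 9, 14, 20, 24, 30, 34, 38; that makes 8.

8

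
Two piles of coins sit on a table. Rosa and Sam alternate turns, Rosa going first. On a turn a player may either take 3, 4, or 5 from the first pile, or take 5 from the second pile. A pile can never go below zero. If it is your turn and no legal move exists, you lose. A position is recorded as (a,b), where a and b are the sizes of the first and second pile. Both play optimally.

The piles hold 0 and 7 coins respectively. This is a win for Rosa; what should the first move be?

Move to (0,2).

Label each position W (a win for the player to move) or L (a loss). A position with no legal move is L; any other position is W exactly when some move reaches an L, and L when every move reaches a W.
No move ever increases a pile, so every position that can arise here has a ≤ 0 and b ≤ 7; it is enough to label the cells with 0 ≤ a ≤ 0 and 0 ≤ b ≤ 7.
Every move lowers a or b (never raises either), so fill the grid row by row in increasing a, and left to right within a row: each cell's successors are then already labelled.
      b=0  b=1  b=2  b=3  b=4  b=5  b=6  b=7
a=0:    L    L    L    L    L    W    W    W
Cells with no legal move (terminal, hence L): (0,0), (0,1), (0,2), (0,3), (0,4).
Every other cell has at least one move into one of the L cells above, so it is W.
From (0,7), the L positions reachable in one move are: (0,2).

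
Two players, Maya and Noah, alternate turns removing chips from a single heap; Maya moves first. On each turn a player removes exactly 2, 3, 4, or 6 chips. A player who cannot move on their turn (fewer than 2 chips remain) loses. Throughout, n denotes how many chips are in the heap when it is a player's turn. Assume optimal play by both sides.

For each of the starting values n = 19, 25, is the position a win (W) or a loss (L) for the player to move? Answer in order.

19: W, 25: L

Use the standard recursion: the mover loses at a terminal position; elsewhere, the mover wins exactly when some move hands the opponent an L position.
n=0: no move → L
n=1: no move → L
n=2: W (go to 0, an L position)
n=3: W (go to 1, an L position)
n=4: W (go to 1, an L position)
n=5: W (go to 1, an L position)
n=6: W (go to 0, an L position)
n=7: W (go to 1, an L position)
n=8: L (options 6(W), 5(W), 4(W), 2(W) are all W)
n=9: L (options 7(W), 6(W), 5(W), 3(W) are all W)
n=10: W (go to 8, an L position)
n=11: W (go to 9, an L position)
n=12: W (go to 9, an L position)
n=13: W (go to 9, an L position)
n=14: W (go to 8, an L position)
n=15: W (go to 9, an L position)
n=16: L (options 14(W), 13(W), 12(W), 10(W) are all W)
n=17: L (options 15(W), 14(W), 13(W), 11(W) are all W)
n=18: W (go to 16, an L position)
n=19: W (go to 17, an L position)
n=20: W (go to 17, an L position)
n=21: W (go to 17, an L position)
n=22: W (go to 16, an L position)
n=23: W (go to 17, an L position)
n=24: L (options 22(W), 21(W), 20(W), 18(W) are all W)
n=25: L (options 23(W), 22(W), 21(W), 19(W) are all W)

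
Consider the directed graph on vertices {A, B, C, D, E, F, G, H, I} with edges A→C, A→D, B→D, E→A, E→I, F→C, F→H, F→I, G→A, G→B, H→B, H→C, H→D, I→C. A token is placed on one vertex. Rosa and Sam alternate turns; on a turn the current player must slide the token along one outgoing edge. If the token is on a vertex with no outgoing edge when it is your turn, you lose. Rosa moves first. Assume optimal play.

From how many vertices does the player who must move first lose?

4

Work bottom-up. With no move the player to move loses. Otherwise the position is W if at least one move leads to an L position for the opponent, and L if every move leads to a W.
Every edge goes from a vertex to one that appears earlier in the order C, D, B, A, I, H, F, G, E, so processing vertices in that order labels each vertex after all of its successors.
C: no outgoing edge → L
D: no outgoing edge → L
B: reaches L-position D → W
A: reaches L-position D → W
I: reaches L-position C → W
H: reaches L-position D → W
F: reaches L-position C → W
G: only reaches A(W), B(W), all W → L
E: only reaches I(W), A(W), all W → L
The L vertices are C, D, E, G; that is 4 in all.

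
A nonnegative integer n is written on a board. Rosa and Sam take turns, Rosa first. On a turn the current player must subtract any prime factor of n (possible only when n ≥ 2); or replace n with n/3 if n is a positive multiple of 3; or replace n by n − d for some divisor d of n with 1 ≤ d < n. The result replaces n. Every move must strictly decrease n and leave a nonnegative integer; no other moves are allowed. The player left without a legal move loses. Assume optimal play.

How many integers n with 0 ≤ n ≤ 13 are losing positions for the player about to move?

4

Use the standard recursion: the mover loses at a terminal position; elsewhere, the mover wins exactly when some move hands the opponent an L position.
n=0: no move → L
n=1: no move → L
n=2: W (go to 0, an L position)
n=3: W (go to 0, an L position)
n=4: L (options 2(W), 3(W) are all W)
n=5: W (go to 0, an L position)
n=6: W (go to 4, an L position)
n=7: W (go to 0, an L position)
n=8: W (go to 4, an L position)
n=9: L (options 3(W), 6(W), 8(W) are all W)
n=10: W (go to 9, an L position)
n=11: W (go to 0, an L position)
n=12: W (go to 4, an L position)
n=13: W (go to 0, an L position)
L entries with 0 ≤ n ≤ 13: n = 0, 1, 4, 9; that makes 4.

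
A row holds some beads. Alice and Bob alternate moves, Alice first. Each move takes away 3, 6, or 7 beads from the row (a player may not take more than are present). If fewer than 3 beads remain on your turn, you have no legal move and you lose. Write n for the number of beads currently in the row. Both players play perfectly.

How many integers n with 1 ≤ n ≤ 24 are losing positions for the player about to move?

8

Use the standard recursion: the mover loses at a terminal position; elsewhere, the mover wins exactly when some move hands the opponent an L position.
n=0: no move → L
n=1: no move → L
n=2: no move → L
n=3: reaches L-position 0 → W
n=4: reaches L-position 1 → W
n=5: reaches L-position 2 → W
n=6: reaches L-position 0 → W
n=7: reaches L-position 1 → W
n=8: reaches L-position 2 → W
n=9: reaches L-position 2 → W
n=10: only reaches 7(W), 4(W), 3(W), all W → L
n=11: only reaches 8(W), 5(W), 4(W), all W → L
n=12: only reaches 9(W), 6(W), 5(W), all W → L
n=13: reaches L-position 10 → W
n=14: reaches L-position 11 → W
n=15: reaches L-position 12 → W
n=16: reaches L-position 10 → W
n=17: reaches L-position 11 → W
n=18: reaches L-position 12 → W
n=19: reaches L-position 12 → W
n=20: only reaches 17(W), 14(W), 13(W), all W → L
n=21: only reaches 18(W), 15(W), 14(W), all W → L
n=22: only reaches 19(W), 16(W), 15(W), all W → L
n=23: reaches L-position 20 → W
n=24: reaches L-position 21 → W
L entries with 1 ≤ n ≤ 24 (n=0 is outside the asked range and is not counted): n = 1, 2, 10, 11, 12, 20, 21, 22; that makes 8.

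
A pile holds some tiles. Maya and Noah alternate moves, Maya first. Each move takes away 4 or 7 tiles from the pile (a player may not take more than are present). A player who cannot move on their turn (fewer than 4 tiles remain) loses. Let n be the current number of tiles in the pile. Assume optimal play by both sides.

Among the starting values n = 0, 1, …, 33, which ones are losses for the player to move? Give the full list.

0, 1, 2, 3, 11, 12, 13, 14, 22, 23, 24, 25, 33

Label each position W (a win for the player to move) or L (a loss). A position with no legal move is L; any other position is W exactly when some move reaches an L, and L when every move reaches a W.
n=0: no move → L
n=1: no move → L
n=2: no move → L
n=3: no move → L
n=4: →0(L), so W
n=5: →1(L), so W
n=6: →2(L), so W
n=7: →3(L), so W
n=8: →1(L), so W
n=9: →2(L), so W
n=10: →3(L), so W
n=11: →7(W), 4(W) — all W, so L
n=12: →8(W), 5(W) — all W, so L
n=13: →9(W), 6(W) — all W, so L
n=14: →10(W), 7(W) — all W, so L
n=15: →11(L), so W
n=16: →12(L), so W
n=17: →13(L), so W
n=18: →14(L), so W
n=19: →12(L), so W
n=20: →13(L), so W
n=21: →14(L), so W
n=22: →18(W), 15(W) — all W, so L
n=23: →19(W), 16(W) — all W, so L
n=24: →20(W), 17(W) — all W, so L
n=25: →21(W), 18(W) — all W, so L
n=26: →22(L), so W
n=27: →23(L), so W
n=28: →24(L), so W
n=29: →25(L), so W
n=30: →23(L), so W
n=31: →24(L), so W
n=32: →25(L), so W
n=33: →29(W), 26(W) — all W, so L
Reading off the rows marked L gives the requested list; there are 13 such values of n.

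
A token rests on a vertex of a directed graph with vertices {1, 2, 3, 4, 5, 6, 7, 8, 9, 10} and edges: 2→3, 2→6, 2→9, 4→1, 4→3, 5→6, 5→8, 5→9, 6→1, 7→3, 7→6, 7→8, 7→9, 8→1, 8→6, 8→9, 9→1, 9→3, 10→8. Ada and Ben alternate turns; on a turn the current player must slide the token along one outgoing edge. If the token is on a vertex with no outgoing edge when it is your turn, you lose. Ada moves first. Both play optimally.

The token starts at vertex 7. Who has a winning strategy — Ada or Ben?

Work bottom-up. With no move the player to move loses. Otherwise the position is W if at least one move leads to an L position for the opponent, and L if every move leads to a W.
Every edge goes from a vertex to one that appears earlier in the order 3, 1, 6, 9, 8, 7, 2, 4, 5, 10, so processing vertices in that order labels each vertex after all of its successors.
3: no outgoing edge → L
1: no outgoing edge → L
6: W (go to 1, an L position)
9: W (go to 1, an L position)
8: W (go to 1, an L position)
7: W (go to 3, an L position)
2: W (go to 3, an L position)
4: W (go to 1, an L position)
5: L (options 8(W), 9(W), 6(W) are all W)
10: L (sole option 8(W) is W)
The starting position 7 is W: Ada should move to 3, handing over an L position.

Ada wins.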